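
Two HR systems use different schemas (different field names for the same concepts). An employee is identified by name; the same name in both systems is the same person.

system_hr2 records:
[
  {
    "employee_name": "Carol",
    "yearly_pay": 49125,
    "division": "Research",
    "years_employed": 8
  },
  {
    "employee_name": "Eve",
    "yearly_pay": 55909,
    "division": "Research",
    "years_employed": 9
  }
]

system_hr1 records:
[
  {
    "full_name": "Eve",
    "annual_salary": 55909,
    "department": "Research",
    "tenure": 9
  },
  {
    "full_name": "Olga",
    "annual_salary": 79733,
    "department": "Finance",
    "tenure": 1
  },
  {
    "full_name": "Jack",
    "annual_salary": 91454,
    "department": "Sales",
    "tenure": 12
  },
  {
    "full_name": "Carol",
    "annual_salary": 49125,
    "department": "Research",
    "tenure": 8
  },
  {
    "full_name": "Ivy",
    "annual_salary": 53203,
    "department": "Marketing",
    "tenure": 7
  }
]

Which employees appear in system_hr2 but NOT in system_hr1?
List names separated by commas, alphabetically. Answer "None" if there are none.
None

Schema mapping: "employee_name" (system_hr2) = "full_name" (system_hr1) = employee name

Names in system_hr2: ['Carol', 'Eve']
Names in system_hr1: ['Carol', 'Eve', 'Ivy', 'Jack', 'Olga']

In system_hr2 but not system_hr1: None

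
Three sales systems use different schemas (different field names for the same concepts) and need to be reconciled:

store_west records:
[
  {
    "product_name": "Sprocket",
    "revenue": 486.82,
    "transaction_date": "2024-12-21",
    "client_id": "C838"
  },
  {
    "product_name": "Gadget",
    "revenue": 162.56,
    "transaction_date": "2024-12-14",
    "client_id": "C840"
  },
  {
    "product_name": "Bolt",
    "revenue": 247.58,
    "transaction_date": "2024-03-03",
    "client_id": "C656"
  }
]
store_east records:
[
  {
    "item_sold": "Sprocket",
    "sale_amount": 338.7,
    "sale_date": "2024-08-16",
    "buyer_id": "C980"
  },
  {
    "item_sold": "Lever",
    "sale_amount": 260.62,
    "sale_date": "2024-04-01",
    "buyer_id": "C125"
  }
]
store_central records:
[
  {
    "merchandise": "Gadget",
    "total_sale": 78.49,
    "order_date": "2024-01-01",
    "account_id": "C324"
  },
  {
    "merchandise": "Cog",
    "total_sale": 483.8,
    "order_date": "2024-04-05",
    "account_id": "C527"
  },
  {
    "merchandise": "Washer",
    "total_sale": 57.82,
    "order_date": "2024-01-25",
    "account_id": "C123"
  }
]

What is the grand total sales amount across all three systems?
2116.39

Schema reconciliation - all amount fields map to sale amount:

store_west (revenue): 896.96
store_east (sale_amount): 599.32
store_central (total_sale): 620.11

Grand total: 2116.39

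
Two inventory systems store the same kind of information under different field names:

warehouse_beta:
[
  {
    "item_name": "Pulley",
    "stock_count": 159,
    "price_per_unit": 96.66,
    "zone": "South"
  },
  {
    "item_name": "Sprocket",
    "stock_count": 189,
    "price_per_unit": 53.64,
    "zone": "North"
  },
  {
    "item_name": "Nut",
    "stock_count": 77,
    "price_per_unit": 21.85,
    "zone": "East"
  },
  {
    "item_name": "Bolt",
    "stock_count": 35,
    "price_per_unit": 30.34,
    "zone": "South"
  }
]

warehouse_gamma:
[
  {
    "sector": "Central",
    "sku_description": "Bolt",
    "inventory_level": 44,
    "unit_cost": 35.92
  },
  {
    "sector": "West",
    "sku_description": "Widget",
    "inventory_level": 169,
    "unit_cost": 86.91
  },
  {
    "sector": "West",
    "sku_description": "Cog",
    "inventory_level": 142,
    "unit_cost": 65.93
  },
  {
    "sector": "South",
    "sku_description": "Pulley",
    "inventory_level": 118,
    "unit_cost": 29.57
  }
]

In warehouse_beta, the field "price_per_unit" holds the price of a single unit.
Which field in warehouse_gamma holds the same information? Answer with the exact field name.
unit_cost

In warehouse_beta, "price_per_unit" holds the price of a single unit.
The fields in warehouse_gamma are: "sector", "sku_description", "inventory_level", "unit_cost".
"unit_cost" is the match: the name refers to the same concept and its values are decimal currency amounts (e.g. 35.92, 86.91).
The other fields ("sector", "sku_description", "inventory_level") hold different kinds of data.

So "price_per_unit" in warehouse_beta corresponds to "unit_cost" in warehouse_gamma.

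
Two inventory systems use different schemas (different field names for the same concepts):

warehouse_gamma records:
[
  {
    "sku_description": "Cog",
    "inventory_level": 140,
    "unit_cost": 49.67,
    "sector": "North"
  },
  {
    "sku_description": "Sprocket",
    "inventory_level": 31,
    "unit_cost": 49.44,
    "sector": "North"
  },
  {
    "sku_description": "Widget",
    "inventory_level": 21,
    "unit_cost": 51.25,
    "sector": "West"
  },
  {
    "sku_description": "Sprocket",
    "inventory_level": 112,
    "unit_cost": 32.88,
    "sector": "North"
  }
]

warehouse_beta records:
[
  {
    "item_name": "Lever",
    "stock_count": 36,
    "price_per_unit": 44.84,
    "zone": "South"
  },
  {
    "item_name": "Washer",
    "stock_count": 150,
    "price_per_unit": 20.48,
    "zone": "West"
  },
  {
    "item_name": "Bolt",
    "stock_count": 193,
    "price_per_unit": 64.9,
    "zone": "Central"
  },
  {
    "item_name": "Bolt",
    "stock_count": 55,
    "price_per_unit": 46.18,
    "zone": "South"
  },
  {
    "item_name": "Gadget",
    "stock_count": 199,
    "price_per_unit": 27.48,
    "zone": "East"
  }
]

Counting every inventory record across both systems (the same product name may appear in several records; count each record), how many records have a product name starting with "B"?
2

Schema mapping: "sku_description" (warehouse_gamma) = "item_name" (warehouse_beta) = product name

Records with product name starting with "B" in warehouse_gamma: 0
Records with product name starting with "B" in warehouse_beta: 2

Total: 0 + 2 = 2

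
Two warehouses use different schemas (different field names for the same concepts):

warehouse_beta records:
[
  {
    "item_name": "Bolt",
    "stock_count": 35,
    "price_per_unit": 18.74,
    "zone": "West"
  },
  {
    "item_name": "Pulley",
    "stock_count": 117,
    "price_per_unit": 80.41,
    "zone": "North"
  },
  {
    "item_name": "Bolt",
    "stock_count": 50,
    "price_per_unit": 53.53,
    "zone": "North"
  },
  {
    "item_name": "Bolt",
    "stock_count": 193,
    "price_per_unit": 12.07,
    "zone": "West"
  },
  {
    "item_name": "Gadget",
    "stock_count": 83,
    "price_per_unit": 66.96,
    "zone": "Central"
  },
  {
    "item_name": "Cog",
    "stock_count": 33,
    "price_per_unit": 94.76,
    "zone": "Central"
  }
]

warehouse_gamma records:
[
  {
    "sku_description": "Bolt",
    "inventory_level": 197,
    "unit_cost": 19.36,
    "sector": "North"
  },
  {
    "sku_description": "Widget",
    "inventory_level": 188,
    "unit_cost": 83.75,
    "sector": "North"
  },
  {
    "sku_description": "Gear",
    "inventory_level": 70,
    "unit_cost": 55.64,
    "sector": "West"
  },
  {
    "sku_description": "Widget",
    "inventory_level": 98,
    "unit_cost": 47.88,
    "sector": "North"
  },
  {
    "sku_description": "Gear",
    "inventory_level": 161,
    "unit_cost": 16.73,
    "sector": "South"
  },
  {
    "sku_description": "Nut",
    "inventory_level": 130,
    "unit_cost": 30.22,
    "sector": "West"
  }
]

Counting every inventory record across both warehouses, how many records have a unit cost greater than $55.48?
5

Schema mapping: "price_per_unit" (warehouse_beta) = "unit_cost" (warehouse_gamma) = unit cost

Records > $55.48 in warehouse_beta: 3
Records > $55.48 in warehouse_gamma: 2

Total count: 3 + 2 = 5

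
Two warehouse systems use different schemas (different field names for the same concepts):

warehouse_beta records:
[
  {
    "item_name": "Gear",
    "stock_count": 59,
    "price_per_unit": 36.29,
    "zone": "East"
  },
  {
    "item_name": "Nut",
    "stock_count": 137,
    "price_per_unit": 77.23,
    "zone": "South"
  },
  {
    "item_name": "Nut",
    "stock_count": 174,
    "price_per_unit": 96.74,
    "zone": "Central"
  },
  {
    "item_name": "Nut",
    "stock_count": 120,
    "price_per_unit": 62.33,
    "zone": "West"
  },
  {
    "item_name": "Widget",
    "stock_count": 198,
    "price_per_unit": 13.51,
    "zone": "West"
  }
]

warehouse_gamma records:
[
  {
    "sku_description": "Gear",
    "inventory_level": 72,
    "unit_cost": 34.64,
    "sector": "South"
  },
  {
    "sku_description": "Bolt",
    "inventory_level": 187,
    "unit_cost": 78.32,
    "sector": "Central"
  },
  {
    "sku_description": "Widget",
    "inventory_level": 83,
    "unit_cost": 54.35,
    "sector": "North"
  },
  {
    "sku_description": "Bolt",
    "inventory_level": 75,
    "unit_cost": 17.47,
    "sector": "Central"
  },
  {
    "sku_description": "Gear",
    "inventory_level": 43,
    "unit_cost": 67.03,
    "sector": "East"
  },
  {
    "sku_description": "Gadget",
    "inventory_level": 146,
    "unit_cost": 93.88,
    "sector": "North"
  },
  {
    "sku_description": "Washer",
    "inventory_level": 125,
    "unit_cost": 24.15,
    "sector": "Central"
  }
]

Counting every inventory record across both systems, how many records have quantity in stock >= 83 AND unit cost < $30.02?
2

Schema mappings:
- "stock_count" (warehouse_beta) = "inventory_level" (warehouse_gamma) = quantity
- "price_per_unit" (warehouse_beta) = "unit_cost" (warehouse_gamma) = unit cost

Records meeting both conditions in warehouse_beta: 1
Records meeting both conditions in warehouse_gamma: 1

Total: 1 + 1 = 2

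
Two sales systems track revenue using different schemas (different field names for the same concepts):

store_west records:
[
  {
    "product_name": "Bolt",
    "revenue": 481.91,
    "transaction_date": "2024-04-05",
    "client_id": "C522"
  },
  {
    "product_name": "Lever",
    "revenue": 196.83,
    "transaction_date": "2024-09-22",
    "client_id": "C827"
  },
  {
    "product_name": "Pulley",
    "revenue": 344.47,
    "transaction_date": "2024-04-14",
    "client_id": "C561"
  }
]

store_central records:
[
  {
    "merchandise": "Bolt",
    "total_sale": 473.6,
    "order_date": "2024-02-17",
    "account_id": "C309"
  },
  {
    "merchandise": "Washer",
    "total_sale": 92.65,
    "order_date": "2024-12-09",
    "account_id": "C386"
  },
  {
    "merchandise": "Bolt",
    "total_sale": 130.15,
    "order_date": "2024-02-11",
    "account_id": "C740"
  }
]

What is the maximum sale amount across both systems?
481.91

Reconcile: "revenue" (store_west) = "total_sale" (store_central) = sale amount

Maximum in store_west: 481.91
Maximum in store_central: 473.6

Overall maximum: max(481.91, 473.6) = 481.91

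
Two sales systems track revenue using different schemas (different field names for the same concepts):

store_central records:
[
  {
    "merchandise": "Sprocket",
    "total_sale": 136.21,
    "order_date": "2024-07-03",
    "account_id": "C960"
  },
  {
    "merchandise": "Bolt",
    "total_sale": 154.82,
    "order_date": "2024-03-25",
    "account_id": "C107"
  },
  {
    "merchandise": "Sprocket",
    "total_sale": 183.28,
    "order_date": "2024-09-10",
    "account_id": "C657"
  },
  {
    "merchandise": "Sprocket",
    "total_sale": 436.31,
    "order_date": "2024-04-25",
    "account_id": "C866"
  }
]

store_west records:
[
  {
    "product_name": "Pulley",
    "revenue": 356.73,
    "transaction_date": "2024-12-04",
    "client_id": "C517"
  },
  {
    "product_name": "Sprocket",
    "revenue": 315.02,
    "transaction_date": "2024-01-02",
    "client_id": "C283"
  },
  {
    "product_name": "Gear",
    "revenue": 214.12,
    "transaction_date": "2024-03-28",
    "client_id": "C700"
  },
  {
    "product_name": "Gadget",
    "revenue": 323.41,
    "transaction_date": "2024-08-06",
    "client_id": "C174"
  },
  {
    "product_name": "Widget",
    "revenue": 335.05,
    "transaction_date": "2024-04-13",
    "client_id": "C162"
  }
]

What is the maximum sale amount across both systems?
436.31

Reconcile: "total_sale" (store_central) = "revenue" (store_west) = sale amount

Maximum in store_central: 436.31
Maximum in store_west: 356.73

Overall maximum: max(436.31, 356.73) = 436.31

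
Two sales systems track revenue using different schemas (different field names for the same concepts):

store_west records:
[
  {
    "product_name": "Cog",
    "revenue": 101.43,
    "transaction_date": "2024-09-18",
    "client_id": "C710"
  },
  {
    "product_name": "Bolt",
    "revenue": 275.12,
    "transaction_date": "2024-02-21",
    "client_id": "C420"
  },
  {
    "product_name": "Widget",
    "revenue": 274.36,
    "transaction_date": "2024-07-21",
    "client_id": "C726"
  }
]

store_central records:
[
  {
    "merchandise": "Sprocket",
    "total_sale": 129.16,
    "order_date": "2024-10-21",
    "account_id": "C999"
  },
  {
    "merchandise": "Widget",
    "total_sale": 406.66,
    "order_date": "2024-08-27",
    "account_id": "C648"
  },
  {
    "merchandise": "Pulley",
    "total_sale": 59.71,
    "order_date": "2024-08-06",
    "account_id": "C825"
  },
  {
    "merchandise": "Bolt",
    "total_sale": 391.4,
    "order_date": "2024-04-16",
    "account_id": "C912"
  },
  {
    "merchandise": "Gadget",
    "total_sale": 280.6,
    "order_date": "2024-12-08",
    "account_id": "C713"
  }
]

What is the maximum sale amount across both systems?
406.66

Reconcile: "revenue" (store_west) = "total_sale" (store_central) = sale amount

Maximum in store_west: 275.12
Maximum in store_central: 406.66

Overall maximum: max(275.12, 406.66) = 406.66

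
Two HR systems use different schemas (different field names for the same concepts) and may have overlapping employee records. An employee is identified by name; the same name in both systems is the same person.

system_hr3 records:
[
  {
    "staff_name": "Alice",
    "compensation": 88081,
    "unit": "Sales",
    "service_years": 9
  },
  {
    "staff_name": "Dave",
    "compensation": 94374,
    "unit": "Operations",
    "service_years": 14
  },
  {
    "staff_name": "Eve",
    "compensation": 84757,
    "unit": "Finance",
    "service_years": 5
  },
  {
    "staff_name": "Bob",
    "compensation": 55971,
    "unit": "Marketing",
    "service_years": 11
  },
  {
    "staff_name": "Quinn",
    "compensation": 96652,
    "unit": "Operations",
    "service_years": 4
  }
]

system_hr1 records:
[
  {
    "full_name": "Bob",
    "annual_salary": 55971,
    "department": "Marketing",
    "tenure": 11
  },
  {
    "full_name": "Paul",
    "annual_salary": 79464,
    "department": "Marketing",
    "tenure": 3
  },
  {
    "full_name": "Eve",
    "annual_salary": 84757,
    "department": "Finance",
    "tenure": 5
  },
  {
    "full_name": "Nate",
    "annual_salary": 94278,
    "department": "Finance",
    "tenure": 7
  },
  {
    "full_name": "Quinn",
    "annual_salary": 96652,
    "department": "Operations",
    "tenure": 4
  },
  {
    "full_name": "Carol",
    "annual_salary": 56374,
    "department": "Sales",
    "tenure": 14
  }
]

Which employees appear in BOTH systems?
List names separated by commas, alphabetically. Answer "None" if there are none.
Bob, Eve, Quinn

Schema mapping: "staff_name" (system_hr3) = "full_name" (system_hr1) = employee name

Names in system_hr3: ['Alice', 'Bob', 'Dave', 'Eve', 'Quinn']
Names in system_hr1: ['Bob', 'Carol', 'Eve', 'Nate', 'Paul', 'Quinn']

Intersection: ['Bob', 'Eve', 'Quinn']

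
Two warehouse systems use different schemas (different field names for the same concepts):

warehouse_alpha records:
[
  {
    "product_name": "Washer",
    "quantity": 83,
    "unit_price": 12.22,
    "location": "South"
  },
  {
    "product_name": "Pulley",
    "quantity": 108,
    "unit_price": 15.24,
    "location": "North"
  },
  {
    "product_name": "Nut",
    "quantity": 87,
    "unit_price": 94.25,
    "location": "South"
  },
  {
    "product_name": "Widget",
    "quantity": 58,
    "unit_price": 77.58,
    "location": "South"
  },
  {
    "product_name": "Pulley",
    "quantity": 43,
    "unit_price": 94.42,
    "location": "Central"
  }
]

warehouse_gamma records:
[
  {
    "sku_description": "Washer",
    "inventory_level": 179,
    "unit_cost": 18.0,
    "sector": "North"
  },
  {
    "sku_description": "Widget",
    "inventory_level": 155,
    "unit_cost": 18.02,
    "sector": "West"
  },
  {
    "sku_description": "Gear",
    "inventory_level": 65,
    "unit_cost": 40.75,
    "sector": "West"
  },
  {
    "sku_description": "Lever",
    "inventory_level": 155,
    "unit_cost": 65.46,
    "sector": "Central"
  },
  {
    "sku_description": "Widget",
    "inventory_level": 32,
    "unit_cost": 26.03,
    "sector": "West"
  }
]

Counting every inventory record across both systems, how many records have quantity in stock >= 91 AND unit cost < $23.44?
3

Schema mappings:
- "quantity" (warehouse_alpha) = "inventory_level" (warehouse_gamma) = quantity
- "unit_price" (warehouse_alpha) = "unit_cost" (warehouse_gamma) = unit cost

Records meeting both conditions in warehouse_alpha: 1
Records meeting both conditions in warehouse_gamma: 2

Total: 1 + 2 = 3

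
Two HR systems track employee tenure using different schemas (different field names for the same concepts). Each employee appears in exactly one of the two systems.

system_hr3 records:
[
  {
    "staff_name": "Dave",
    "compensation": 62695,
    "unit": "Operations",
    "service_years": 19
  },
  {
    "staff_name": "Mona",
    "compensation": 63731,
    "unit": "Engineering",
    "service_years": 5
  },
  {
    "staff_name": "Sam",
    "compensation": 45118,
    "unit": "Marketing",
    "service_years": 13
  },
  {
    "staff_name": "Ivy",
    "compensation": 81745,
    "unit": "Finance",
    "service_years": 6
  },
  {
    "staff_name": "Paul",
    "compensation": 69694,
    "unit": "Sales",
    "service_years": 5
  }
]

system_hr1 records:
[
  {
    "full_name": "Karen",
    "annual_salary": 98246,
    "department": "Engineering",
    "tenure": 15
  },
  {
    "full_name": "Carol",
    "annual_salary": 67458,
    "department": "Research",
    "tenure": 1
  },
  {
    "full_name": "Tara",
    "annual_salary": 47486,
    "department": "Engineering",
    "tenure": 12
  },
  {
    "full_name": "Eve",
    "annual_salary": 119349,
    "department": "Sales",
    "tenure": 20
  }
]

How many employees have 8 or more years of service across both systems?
5

Reconcile schemas: "service_years" (system_hr3) = "tenure" (system_hr1) = years of service

From system_hr3: 2 employees with >= 8 years
From system_hr1: 3 employees with >= 8 years

Total: 2 + 3 = 5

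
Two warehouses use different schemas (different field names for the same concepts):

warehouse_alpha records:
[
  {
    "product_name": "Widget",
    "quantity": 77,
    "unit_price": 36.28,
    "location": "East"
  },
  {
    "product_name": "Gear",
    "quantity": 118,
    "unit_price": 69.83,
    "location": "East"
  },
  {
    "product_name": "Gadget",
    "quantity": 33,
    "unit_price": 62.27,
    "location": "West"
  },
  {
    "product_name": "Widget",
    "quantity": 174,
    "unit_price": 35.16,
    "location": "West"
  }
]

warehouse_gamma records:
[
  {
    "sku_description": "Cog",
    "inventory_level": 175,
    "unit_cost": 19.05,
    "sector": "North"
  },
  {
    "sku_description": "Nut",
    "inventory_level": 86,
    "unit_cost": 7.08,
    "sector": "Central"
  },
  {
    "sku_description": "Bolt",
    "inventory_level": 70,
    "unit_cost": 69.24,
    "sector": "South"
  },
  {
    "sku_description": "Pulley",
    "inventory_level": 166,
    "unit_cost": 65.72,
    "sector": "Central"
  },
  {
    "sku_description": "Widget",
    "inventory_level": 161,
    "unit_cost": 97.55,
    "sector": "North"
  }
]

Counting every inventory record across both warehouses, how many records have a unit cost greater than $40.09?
5

Schema mapping: "unit_price" (warehouse_alpha) = "unit_cost" (warehouse_gamma) = unit cost

Records > $40.09 in warehouse_alpha: 2
Records > $40.09 in warehouse_gamma: 3

Total count: 2 + 3 = 5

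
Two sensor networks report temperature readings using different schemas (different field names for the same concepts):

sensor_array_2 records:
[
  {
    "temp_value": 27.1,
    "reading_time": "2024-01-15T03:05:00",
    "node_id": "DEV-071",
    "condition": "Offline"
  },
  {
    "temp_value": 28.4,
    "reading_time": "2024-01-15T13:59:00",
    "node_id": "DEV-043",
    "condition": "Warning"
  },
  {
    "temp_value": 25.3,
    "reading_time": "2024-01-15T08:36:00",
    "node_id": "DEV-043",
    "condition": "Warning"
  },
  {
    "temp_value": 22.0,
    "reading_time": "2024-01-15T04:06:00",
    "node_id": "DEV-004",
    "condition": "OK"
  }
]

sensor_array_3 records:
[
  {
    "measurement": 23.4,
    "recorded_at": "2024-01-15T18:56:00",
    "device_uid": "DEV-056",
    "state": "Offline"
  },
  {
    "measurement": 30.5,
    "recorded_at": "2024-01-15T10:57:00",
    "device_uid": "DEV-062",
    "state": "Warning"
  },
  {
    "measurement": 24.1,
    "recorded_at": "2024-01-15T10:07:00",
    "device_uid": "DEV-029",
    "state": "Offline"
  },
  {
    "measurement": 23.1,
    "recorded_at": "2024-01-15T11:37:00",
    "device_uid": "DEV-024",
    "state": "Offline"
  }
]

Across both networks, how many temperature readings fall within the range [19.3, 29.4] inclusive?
7

Schema mapping: "temp_value" (sensor_array_2) = "measurement" (sensor_array_3) = temperature

Readings in [19.3, 29.4] from sensor_array_2: 4
Readings in [19.3, 29.4] from sensor_array_3: 3

Total count: 4 + 3 = 7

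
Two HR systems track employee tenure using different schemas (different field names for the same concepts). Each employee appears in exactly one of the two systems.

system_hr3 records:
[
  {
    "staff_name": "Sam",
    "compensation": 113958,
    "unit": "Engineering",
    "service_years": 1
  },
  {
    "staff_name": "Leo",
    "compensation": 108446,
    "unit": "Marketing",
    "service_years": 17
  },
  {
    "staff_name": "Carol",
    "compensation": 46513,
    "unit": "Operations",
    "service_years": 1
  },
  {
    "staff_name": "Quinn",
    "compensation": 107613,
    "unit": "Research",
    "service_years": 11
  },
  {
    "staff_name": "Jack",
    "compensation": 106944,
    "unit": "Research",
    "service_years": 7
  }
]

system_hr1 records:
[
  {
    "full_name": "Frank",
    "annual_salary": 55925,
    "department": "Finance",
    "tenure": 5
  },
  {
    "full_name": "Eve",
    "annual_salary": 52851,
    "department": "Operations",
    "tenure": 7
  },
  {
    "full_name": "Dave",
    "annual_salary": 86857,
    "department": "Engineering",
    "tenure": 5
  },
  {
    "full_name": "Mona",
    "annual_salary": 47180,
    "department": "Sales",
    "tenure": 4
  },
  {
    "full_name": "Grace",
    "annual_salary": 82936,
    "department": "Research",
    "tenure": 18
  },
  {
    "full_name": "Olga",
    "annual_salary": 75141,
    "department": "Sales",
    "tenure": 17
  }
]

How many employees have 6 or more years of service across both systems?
6

Reconcile schemas: "service_years" (system_hr3) = "tenure" (system_hr1) = years of service

From system_hr3: 3 employees with >= 6 years
From system_hr1: 3 employees with >= 6 years

Total: 3 + 3 = 6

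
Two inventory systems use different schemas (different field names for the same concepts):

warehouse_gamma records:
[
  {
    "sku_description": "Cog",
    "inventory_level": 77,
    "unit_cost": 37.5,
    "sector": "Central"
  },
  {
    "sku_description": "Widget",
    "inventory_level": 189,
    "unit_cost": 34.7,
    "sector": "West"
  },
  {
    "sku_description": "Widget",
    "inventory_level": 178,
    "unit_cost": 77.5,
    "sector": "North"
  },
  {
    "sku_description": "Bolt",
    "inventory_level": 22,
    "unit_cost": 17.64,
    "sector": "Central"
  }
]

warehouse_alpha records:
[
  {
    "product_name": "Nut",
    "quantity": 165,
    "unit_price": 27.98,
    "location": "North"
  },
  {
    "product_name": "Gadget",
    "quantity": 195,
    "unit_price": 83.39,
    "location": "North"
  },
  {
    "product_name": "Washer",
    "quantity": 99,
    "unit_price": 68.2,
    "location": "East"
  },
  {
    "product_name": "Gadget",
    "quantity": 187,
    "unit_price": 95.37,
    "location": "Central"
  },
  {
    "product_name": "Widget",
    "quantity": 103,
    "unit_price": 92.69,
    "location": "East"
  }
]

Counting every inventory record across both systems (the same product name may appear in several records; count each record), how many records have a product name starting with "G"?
2

Schema mapping: "sku_description" (warehouse_gamma) = "product_name" (warehouse_alpha) = product name

Records with product name starting with "G" in warehouse_gamma: 0
Records with product name starting with "G" in warehouse_alpha: 2

Total: 0 + 2 = 2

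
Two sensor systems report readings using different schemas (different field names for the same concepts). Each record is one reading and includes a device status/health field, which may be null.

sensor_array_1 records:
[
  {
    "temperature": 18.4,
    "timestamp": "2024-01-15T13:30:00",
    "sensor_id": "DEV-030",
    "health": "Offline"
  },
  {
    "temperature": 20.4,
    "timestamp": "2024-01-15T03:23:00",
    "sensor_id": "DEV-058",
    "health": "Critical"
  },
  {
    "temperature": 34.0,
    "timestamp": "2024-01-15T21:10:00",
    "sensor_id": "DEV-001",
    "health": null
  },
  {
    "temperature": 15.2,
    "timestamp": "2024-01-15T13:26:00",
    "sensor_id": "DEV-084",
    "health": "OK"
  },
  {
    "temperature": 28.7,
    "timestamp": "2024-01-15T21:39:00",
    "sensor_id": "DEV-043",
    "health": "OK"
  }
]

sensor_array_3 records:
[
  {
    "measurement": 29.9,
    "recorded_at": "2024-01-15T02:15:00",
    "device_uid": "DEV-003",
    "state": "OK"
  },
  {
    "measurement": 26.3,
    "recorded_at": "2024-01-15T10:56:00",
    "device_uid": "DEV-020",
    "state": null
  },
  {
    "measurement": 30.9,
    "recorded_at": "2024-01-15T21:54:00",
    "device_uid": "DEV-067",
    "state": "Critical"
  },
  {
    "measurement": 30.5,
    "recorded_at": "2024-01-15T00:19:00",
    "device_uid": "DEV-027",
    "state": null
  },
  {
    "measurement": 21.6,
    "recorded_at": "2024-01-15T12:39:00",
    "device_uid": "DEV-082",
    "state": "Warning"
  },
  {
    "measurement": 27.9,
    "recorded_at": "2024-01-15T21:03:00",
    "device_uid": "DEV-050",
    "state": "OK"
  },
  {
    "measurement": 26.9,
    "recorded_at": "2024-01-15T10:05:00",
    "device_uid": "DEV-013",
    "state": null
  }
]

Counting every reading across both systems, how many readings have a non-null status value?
8

Schema mapping: "health" (sensor_array_1) = "state" (sensor_array_3) = status

Non-null in sensor_array_1: 4
Non-null in sensor_array_3: 4

Total non-null: 4 + 4 = 8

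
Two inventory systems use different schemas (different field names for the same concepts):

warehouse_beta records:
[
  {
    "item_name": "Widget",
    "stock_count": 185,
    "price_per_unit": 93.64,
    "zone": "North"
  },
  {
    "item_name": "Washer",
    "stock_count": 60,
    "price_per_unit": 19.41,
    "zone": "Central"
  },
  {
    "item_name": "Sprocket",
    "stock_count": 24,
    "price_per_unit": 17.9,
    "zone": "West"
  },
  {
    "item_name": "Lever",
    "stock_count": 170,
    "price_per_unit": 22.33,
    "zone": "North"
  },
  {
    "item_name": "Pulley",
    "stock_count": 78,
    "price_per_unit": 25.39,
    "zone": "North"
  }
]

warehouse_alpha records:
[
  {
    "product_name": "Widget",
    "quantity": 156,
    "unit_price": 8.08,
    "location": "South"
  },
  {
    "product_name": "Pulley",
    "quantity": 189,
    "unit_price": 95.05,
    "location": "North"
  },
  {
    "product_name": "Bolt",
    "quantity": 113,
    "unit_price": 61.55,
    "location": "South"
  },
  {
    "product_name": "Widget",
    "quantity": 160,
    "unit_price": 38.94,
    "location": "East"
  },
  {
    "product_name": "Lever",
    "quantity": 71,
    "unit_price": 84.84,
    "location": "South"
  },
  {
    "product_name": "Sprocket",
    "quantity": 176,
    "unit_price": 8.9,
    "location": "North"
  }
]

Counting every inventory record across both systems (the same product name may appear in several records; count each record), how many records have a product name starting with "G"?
0

Schema mapping: "item_name" (warehouse_beta) = "product_name" (warehouse_alpha) = product name

Records with product name starting with "G" in warehouse_beta: 0
Records with product name starting with "G" in warehouse_alpha: 0

Total: 0 + 0 = 0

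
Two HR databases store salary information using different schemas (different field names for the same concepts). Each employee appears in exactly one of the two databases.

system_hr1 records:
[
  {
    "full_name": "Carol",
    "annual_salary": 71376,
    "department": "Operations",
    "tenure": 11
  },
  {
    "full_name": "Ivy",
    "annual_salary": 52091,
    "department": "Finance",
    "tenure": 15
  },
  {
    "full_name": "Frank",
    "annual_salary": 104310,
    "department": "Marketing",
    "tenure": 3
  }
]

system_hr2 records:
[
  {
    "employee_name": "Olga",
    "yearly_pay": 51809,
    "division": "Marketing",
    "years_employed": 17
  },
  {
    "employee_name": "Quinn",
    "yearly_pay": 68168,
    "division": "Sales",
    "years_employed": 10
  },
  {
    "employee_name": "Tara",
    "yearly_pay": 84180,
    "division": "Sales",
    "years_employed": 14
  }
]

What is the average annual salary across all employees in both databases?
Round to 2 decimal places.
71989.00

Schema mapping: "annual_salary" (system_hr1) = "yearly_pay" (system_hr2) = annual salary

All salaries: [71376, 52091, 104310, 51809, 68168, 84180]
Sum: 431934
Count: 6
Average: 431934 / 6 = 71989.00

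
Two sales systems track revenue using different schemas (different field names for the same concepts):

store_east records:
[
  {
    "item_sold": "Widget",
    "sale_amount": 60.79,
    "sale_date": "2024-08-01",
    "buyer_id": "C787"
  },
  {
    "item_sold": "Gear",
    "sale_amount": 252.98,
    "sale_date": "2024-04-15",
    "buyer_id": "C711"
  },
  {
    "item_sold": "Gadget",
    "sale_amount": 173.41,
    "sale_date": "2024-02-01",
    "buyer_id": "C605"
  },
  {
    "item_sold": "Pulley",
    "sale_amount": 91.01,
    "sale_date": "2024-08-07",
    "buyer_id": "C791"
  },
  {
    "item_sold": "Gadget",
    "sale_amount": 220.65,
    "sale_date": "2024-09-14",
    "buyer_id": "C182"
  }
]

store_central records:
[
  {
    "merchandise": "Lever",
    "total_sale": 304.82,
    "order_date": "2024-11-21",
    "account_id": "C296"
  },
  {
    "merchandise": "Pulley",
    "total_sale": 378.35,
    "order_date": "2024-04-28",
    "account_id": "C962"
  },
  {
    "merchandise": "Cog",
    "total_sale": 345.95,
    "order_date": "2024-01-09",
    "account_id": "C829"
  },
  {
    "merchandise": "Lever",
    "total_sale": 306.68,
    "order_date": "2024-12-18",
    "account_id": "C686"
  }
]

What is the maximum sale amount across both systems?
378.35

Reconcile: "sale_amount" (store_east) = "total_sale" (store_central) = sale amount

Maximum in store_east: 252.98
Maximum in store_central: 378.35

Overall maximum: max(252.98, 378.35) = 378.35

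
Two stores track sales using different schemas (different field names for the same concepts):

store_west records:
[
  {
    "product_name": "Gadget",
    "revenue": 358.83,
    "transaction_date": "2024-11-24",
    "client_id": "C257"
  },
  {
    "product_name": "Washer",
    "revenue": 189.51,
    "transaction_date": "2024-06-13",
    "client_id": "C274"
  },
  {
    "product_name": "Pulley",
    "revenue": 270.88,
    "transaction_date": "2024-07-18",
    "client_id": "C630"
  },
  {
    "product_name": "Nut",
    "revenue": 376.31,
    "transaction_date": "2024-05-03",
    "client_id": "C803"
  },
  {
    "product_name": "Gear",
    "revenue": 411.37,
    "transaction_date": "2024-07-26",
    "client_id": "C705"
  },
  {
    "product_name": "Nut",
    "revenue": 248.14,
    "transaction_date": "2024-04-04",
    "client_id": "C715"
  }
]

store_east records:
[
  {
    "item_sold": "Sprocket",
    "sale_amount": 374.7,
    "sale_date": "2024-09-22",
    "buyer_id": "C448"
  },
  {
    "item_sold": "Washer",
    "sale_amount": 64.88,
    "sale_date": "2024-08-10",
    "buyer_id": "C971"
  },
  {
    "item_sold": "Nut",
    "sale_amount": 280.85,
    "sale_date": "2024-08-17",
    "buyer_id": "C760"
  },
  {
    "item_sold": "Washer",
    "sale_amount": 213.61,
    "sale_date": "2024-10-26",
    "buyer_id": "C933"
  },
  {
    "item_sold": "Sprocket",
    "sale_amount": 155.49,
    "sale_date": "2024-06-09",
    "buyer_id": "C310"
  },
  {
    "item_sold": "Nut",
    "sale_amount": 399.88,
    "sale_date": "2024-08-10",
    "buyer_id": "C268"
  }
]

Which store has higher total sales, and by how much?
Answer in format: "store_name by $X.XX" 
store_west by $365.63

Schema mapping: "revenue" (store_west) = "sale_amount" (store_east) = sale amount

Total for store_west: 1855.04
Total for store_east: 1489.41

Difference: |1855.04 - 1489.41| = 365.63
store_west has higher sales by $365.63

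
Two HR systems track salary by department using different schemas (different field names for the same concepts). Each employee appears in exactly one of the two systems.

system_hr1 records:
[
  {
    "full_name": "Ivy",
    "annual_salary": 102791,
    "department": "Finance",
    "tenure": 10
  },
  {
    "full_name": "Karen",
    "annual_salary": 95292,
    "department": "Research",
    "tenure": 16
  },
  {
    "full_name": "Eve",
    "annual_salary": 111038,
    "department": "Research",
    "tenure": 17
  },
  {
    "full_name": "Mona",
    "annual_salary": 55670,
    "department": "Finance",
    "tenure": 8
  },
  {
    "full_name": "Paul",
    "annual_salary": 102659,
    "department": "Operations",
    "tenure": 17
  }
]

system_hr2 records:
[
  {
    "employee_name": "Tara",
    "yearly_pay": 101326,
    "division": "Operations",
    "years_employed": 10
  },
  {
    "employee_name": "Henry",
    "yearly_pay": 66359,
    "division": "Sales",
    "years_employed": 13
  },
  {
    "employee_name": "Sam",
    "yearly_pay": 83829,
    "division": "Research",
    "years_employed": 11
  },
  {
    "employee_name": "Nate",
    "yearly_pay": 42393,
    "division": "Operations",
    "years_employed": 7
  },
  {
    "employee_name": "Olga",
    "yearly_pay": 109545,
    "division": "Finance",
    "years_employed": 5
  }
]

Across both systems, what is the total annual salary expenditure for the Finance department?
268006

Schema mappings:
- "department" (system_hr1) = "division" (system_hr2) = department
- "annual_salary" (system_hr1) = "yearly_pay" (system_hr2) = salary

Finance salaries from system_hr1: 158461
Finance salaries from system_hr2: 109545

Total: 158461 + 109545 = 268006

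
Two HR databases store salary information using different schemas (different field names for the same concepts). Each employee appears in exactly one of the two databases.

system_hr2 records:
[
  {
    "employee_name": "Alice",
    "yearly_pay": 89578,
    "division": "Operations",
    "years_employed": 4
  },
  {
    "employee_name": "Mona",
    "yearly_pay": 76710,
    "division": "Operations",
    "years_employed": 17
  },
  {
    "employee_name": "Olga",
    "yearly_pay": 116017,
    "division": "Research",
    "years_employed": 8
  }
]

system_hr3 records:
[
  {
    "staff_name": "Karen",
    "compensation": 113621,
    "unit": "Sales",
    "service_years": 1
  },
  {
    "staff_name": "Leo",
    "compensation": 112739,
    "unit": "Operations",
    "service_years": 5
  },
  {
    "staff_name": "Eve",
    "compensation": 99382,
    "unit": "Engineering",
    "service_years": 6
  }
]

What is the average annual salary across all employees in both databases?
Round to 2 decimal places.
101341.17

Schema mapping: "yearly_pay" (system_hr2) = "compensation" (system_hr3) = annual salary

All salaries: [89578, 76710, 116017, 113621, 112739, 99382]
Sum: 608047
Count: 6
Average: 608047 / 6 = 101341.17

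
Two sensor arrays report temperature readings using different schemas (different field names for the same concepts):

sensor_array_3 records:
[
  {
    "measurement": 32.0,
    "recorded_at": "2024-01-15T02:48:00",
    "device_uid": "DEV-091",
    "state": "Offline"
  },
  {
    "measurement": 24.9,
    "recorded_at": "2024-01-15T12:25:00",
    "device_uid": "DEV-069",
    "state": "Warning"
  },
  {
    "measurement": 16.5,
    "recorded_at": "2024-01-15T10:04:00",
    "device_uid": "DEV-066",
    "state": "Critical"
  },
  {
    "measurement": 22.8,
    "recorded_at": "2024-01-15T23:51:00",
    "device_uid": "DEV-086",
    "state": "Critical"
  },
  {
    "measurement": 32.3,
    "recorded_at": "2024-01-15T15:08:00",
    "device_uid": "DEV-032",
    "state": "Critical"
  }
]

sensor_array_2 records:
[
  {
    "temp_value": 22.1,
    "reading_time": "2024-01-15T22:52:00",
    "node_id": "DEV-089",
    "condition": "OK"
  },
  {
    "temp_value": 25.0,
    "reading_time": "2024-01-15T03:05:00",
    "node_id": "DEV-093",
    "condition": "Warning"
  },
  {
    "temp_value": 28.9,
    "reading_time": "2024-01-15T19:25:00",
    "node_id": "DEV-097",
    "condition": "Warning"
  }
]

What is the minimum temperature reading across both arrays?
16.5

Schema mapping: "measurement" (sensor_array_3) = "temp_value" (sensor_array_2) = temperature reading

Minimum in sensor_array_3: 16.5
Minimum in sensor_array_2: 22.1

Overall minimum: min(16.5, 22.1) = 16.5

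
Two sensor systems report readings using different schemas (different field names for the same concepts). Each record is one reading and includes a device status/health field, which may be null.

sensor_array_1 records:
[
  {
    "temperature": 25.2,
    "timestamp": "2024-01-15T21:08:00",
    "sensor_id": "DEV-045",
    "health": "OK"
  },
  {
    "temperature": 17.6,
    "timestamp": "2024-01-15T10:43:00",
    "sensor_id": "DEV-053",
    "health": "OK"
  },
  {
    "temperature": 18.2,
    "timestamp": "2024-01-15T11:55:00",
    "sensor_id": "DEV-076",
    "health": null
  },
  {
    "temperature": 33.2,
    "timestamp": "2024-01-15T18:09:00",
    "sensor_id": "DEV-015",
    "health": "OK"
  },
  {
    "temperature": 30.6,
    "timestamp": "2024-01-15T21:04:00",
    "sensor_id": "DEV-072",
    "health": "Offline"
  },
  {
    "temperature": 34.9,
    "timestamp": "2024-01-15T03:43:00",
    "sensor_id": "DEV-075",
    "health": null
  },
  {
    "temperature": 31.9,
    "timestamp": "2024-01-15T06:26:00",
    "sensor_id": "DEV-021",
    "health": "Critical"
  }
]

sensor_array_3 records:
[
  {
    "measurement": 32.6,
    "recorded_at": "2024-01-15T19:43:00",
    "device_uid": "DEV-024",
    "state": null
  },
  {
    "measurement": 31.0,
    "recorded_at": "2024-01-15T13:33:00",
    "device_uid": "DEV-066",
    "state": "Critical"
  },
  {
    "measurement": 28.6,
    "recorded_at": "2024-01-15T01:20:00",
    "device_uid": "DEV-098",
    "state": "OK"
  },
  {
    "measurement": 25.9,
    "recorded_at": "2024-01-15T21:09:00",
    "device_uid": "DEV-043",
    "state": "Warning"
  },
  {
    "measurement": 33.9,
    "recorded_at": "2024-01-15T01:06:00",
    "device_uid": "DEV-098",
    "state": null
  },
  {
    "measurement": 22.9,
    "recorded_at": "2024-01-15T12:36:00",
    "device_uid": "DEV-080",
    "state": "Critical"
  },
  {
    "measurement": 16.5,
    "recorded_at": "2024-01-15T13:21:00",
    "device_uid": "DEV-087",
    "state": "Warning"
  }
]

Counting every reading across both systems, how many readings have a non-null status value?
10

Schema mapping: "health" (sensor_array_1) = "state" (sensor_array_3) = status

Non-null in sensor_array_1: 5
Non-null in sensor_array_3: 5

Total non-null: 5 + 5 = 10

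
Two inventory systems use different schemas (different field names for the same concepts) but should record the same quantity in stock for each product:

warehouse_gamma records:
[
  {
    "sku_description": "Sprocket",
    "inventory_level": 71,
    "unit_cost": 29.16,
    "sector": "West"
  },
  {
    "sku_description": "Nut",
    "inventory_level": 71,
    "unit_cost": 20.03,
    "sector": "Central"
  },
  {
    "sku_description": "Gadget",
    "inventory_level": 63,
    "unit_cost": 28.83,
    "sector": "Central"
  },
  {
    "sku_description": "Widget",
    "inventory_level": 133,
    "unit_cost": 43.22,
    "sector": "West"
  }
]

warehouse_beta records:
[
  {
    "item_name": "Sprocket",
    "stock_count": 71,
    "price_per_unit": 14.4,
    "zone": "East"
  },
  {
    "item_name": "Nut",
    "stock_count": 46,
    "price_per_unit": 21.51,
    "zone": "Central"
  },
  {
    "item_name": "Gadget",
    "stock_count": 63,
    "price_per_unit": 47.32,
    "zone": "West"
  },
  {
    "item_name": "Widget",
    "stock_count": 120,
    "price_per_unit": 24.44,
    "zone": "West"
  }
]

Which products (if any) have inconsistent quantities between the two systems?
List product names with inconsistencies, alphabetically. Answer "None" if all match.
Nut, Widget

Schema mappings:
- "sku_description" (warehouse_gamma) = "item_name" (warehouse_beta) = product name
- "inventory_level" (warehouse_gamma) = "stock_count" (warehouse_beta) = quantity

Comparison:
  Sprocket: 71 vs 71 - MATCH
  Nut: 71 vs 46 - MISMATCH
  Gadget: 63 vs 63 - MATCH
  Widget: 133 vs 120 - MISMATCH

Products with inconsistencies: Nut, Widget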